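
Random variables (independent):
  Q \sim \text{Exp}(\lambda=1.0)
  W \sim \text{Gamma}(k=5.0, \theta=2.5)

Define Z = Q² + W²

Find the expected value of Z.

E[Z] = E[Q²] + E[W²]
E[Q²] = Var(Q) + E[Q]² = 1 + 1 = 2
E[W²] = Var(W) + E[W]² = 31.25 + 156.25 = 187.5
E[Z] = 2 + 187.5 = 189.5

189.5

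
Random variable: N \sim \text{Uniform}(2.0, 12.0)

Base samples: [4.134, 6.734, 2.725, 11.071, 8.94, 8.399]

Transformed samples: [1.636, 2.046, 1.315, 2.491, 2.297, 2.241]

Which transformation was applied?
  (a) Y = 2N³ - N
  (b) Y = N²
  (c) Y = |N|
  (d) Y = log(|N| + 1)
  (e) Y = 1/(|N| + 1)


Checking option (d) Y = log(|N| + 1):
  N = 4.134 -> Y = 1.636 ✓
  N = 6.734 -> Y = 2.046 ✓
  N = 2.725 -> Y = 1.315 ✓
All samples match this transformation.

(d) log(|N| + 1)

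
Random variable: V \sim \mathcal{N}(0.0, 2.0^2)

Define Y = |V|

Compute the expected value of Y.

For X ~ N(0, 2.0²), E[|X|] = sigma * sqrt(2/pi)
= 2.0 * sqrt(2/pi) = 1.5957691

1.5957691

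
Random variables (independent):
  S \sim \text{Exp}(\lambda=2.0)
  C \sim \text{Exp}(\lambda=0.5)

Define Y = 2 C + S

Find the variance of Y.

For independent RVs: Var(aX + bY) = a²Var(X) + b²Var(Y)
Var(S) = 0.25
Var(C) = 4
Var(Y) = 1²*0.25 + 2²*4
= 1*0.25 + 4*4 = 16.25

16.25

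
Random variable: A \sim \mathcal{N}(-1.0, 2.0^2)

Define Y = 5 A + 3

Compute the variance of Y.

For Y = aA + b: Var(Y) = a² * Var(A)
Var(A) = 2.0^2 = 4
Var(Y) = 5² * 4 = 25 * 4 = 100

100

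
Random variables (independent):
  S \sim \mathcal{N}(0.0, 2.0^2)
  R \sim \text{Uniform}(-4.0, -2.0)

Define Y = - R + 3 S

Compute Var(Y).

For independent RVs: Var(aX + bY) = a²Var(X) + b²Var(Y)
Var(S) = 4
Var(R) = 0.33333333
Var(Y) = 3²*4 + (-1)²*0.33333333
= 9*4 + 1*0.33333333 = 36.333333

36.333333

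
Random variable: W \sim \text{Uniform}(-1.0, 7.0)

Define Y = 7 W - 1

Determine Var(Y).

For Y = aW + b: Var(Y) = a² * Var(W)
Var(W) = (7 + 1)^2/12 = 5.3333333
Var(Y) = 7² * 5.3333333 = 49 * 5.3333333 = 261.33333

261.33333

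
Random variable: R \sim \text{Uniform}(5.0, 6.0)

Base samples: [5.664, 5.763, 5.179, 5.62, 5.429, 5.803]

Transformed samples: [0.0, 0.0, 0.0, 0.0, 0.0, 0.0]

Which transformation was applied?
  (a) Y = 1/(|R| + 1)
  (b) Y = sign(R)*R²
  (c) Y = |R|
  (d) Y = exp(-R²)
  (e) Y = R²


Checking option (d) Y = exp(-R²):
  R = 5.664 -> Y = 0.0 ✓
  R = 5.763 -> Y = 0.0 ✓
  R = 5.179 -> Y = 0.0 ✓
All samples match this transformation.

(d) exp(-R²)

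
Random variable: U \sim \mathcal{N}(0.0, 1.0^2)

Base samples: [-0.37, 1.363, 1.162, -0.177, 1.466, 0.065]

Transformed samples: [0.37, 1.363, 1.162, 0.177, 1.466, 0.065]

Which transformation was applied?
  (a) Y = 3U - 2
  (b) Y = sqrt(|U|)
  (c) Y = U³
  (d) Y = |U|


Checking option (d) Y = |U|:
  U = -0.37 -> Y = 0.37 ✓
  U = 1.363 -> Y = 1.363 ✓
  U = 1.162 -> Y = 1.162 ✓
All samples match this transformation.

(d) |U|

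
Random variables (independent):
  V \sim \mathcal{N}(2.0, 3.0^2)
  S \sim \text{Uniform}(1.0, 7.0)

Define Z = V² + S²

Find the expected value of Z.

E[Z] = E[V²] + E[S²]
E[V²] = Var(V) + E[V]² = 9 + 4 = 13
E[S²] = Var(S) + E[S]² = 3 + 16 = 19
E[Z] = 13 + 19 = 32

32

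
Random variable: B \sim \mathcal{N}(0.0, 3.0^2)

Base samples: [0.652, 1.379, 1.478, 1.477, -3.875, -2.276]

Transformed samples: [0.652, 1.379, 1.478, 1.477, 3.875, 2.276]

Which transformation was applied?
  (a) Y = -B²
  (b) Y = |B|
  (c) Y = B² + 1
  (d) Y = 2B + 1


Checking option (b) Y = |B|:
  B = 0.652 -> Y = 0.652 ✓
  B = 1.379 -> Y = 1.379 ✓
  B = 1.478 -> Y = 1.478 ✓
All samples match this transformation.

(b) |B|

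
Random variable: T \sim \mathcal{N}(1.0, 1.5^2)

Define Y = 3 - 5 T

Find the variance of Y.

For Y = aT + b: Var(Y) = a² * Var(T)
Var(T) = 1.5^2 = 2.25
Var(Y) = (-5)² * 2.25 = 25 * 2.25 = 56.25

56.25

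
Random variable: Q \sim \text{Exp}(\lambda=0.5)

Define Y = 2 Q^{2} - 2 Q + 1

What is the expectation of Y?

E[Y] = 2*E[Q²] - 2*E[Q] + 1
E[Q] = 2
E[Q²] = Var(Q) + (E[Q])² = 4 + 4 = 8
E[Y] = 2*8 - 2*2 + 1 = 13

13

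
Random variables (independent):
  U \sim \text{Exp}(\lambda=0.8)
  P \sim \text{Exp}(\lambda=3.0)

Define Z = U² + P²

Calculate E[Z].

E[Z] = E[U²] + E[P²]
E[U²] = Var(U) + E[U]² = 1.5625 + 1.5625 = 3.125
E[P²] = Var(P) + E[P]² = 0.11111111 + 0.11111111 = 0.22222222
E[Z] = 3.125 + 0.22222222 = 3.3472222

3.3472222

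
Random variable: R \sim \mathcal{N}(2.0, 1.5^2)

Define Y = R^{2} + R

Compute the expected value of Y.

E[Y] = 1*E[R²] + 1*E[R]
E[R] = 2
E[R²] = Var(R) + (E[R])² = 2.25 + 4 = 6.25
E[Y] = 1*6.25 + 1*2 = 8.25

8.25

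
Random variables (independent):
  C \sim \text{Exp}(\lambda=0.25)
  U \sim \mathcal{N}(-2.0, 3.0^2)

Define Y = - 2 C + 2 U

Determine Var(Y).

For independent RVs: Var(aX + bY) = a²Var(X) + b²Var(Y)
Var(C) = 16
Var(U) = 9
Var(Y) = (-2)²*16 + 2²*9
= 4*16 + 4*9 = 100

100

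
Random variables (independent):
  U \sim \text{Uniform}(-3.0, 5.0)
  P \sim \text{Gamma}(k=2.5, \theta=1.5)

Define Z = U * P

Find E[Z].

For independent RVs: E[XY] = E[X]*E[Y]
E[U] = 1
E[P] = 3.75
E[Z] = 1 * 3.75 = 3.75

3.75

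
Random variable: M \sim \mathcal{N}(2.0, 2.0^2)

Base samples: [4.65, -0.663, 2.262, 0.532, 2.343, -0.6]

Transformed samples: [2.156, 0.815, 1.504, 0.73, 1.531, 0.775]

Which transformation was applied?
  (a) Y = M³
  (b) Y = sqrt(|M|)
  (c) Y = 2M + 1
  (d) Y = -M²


Checking option (b) Y = sqrt(|M|):
  M = 4.65 -> Y = 2.156 ✓
  M = -0.663 -> Y = 0.815 ✓
  M = 2.262 -> Y = 1.504 ✓
All samples match this transformation.

(b) sqrt(|M|)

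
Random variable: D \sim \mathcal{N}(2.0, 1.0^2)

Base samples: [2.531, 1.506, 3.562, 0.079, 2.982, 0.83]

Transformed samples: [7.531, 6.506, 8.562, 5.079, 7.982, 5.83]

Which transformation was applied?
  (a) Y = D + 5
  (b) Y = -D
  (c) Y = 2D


Checking option (a) Y = D + 5:
  D = 2.531 -> Y = 7.531 ✓
  D = 1.506 -> Y = 6.506 ✓
  D = 3.562 -> Y = 8.562 ✓
All samples match this transformation.

(a) D + 5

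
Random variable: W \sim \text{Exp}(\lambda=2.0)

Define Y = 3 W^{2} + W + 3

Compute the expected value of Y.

E[Y] = 3*E[W²] + 1*E[W] + 3
E[W] = 0.5
E[W²] = Var(W) + (E[W])² = 0.25 + 0.25 = 0.5
E[Y] = 3*0.5 + 1*0.5 + 3 = 5

5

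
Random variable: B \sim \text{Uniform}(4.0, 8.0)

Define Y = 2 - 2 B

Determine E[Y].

For Y = -2B + 2:
E[Y] = -2 * E[B] + 2
E[B] = (4 + 8)/2 = 6
E[Y] = -2 * 6 + 2 = -10

-10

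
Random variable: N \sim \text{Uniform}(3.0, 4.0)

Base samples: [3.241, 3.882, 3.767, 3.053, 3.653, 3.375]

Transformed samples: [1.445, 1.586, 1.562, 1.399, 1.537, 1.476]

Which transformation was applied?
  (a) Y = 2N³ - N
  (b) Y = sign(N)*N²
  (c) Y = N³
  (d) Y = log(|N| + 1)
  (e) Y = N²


Checking option (d) Y = log(|N| + 1):
  N = 3.241 -> Y = 1.445 ✓
  N = 3.882 -> Y = 1.586 ✓
  N = 3.767 -> Y = 1.562 ✓
All samples match this transformation.

(d) log(|N| + 1)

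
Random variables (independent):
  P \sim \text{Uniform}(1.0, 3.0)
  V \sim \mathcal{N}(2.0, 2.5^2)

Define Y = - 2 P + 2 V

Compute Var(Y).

For independent RVs: Var(aX + bY) = a²Var(X) + b²Var(Y)
Var(P) = 0.33333333
Var(V) = 6.25
Var(Y) = (-2)²*0.33333333 + 2²*6.25
= 4*0.33333333 + 4*6.25 = 26.333333

26.333333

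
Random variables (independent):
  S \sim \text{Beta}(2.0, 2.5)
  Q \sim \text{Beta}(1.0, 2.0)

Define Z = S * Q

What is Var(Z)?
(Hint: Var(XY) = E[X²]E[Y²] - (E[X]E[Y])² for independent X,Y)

Var(XY) = E[X²]E[Y²] - (E[X]E[Y])²
E[S] = 0.44444444, Var(S) = 0.044893378
E[Q] = 0.33333333, Var(Q) = 0.055555556
E[S²] = 0.044893378 + 0.44444444² = 0.24242424
E[Q²] = 0.055555556 + 0.33333333² = 0.16666667
Var(Z) = 0.24242424*0.16666667 - (0.44444444*0.33333333)²
= 0.04040404 - 0.021947874 = 0.018456167

0.018456167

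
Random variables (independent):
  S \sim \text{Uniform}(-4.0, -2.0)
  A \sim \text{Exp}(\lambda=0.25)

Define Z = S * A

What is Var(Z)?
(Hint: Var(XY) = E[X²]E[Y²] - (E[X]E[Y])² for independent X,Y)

Var(XY) = E[X²]E[Y²] - (E[X]E[Y])²
E[S] = -3, Var(S) = 0.33333333
E[A] = 4, Var(A) = 16
E[S²] = 0.33333333 + (-3)² = 9.3333333
E[A²] = 16 + 4² = 32
Var(Z) = 9.3333333*32 - (-3*4)²
= 298.66667 - 144 = 154.66667

154.66667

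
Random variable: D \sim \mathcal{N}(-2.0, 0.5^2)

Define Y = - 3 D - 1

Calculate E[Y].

For Y = -3D - 1:
E[Y] = -3 * E[D] - 1
E[D] = -2.0 = -2
E[Y] = -3 * (-2) - 1 = 5

5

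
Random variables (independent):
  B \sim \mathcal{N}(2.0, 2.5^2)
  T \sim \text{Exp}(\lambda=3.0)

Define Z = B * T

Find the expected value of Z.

For independent RVs: E[XY] = E[X]*E[Y]
E[B] = 2
E[T] = 0.33333333
E[Z] = 2 * 0.33333333 = 0.66666667

0.66666667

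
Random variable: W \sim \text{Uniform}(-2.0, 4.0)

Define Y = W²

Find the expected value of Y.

E[W²] = Var(W) + (E[W])² = 3 + 1 = 4

4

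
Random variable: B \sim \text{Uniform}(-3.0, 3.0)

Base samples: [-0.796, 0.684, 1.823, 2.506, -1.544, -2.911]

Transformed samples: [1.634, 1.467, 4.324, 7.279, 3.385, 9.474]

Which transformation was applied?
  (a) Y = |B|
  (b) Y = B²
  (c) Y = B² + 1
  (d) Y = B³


Checking option (c) Y = B² + 1:
  B = -0.796 -> Y = 1.634 ✓
  B = 0.684 -> Y = 1.467 ✓
  B = 1.823 -> Y = 4.324 ✓
All samples match this transformation.

(c) B² + 1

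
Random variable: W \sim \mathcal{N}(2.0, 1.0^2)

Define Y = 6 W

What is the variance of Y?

For Y = aW + b: Var(Y) = a² * Var(W)
Var(W) = 1.0^2 = 1
Var(Y) = 6² * 1 = 36 * 1 = 36

36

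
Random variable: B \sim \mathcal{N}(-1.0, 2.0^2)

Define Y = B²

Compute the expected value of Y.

E[B²] = Var(B) + (E[B])² = 4 + 1 = 5

5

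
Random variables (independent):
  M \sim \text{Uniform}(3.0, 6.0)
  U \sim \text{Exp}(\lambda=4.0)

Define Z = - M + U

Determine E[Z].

E[Z] = -1*E[M] + 1*E[U]
E[M] = 4.5
E[U] = 0.25
E[Z] = -1*4.5 + 1*0.25 = -4.25

-4.25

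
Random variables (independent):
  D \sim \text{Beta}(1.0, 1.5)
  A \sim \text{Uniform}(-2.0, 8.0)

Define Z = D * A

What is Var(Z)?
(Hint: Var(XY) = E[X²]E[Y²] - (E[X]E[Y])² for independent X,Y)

Var(XY) = E[X²]E[Y²] - (E[X]E[Y])²
E[D] = 0.4, Var(D) = 0.068571429
E[A] = 3, Var(A) = 8.3333333
E[D²] = 0.068571429 + 0.4² = 0.22857143
E[A²] = 8.3333333 + 3² = 17.333333
Var(Z) = 0.22857143*17.333333 - (0.4*3)²
= 3.9619048 - 1.44 = 2.5219048

2.5219048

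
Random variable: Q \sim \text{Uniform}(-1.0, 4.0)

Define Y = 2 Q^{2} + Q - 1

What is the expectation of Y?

E[Y] = 2*E[Q²] + 1*E[Q] - 1
E[Q] = 1.5
E[Q²] = Var(Q) + (E[Q])² = 2.0833333 + 2.25 = 4.3333333
E[Y] = 2*4.3333333 + 1*1.5 - 1 = 9.1666667

9.1666667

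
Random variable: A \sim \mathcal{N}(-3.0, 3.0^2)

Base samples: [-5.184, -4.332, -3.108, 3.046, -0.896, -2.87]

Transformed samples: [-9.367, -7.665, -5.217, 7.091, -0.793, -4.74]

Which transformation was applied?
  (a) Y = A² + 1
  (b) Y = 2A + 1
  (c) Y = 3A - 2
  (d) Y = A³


Checking option (b) Y = 2A + 1:
  A = -5.184 -> Y = -9.367 ✓
  A = -4.332 -> Y = -7.665 ✓
  A = -3.108 -> Y = -5.217 ✓
All samples match this transformation.

(b) 2A + 1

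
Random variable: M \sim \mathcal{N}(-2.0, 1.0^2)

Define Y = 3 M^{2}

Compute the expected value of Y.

E[Y] = 3*E[M²]
E[M] = -2
E[M²] = Var(M) + (E[M])² = 1 + 4 = 5
E[Y] = 3*5 = 15

15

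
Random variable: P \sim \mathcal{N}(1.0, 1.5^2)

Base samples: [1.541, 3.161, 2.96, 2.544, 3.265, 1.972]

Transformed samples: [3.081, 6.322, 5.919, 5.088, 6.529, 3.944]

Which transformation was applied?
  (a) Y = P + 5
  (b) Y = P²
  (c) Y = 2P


Checking option (c) Y = 2P:
  P = 1.541 -> Y = 3.081 ✓
  P = 3.161 -> Y = 6.322 ✓
  P = 2.96 -> Y = 5.919 ✓
All samples match this transformation.

(c) 2P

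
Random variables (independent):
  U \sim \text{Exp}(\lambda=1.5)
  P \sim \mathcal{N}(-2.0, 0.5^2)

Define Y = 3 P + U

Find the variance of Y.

For independent RVs: Var(aX + bY) = a²Var(X) + b²Var(Y)
Var(U) = 0.44444444
Var(P) = 0.25
Var(Y) = 1²*0.44444444 + 3²*0.25
= 1*0.44444444 + 9*0.25 = 2.6944444

2.6944444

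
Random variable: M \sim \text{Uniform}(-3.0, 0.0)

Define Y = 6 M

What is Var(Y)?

For Y = aM + b: Var(Y) = a² * Var(M)
Var(M) = (0 + 3)^2/12 = 0.75
Var(Y) = 6² * 0.75 = 36 * 0.75 = 27

27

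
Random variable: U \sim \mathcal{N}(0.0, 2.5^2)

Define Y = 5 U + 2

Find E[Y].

For Y = 5U + 2:
E[Y] = 5 * E[U] + 2
E[U] = 0.0 = 0
E[Y] = 5 * 0 + 2 = 2

2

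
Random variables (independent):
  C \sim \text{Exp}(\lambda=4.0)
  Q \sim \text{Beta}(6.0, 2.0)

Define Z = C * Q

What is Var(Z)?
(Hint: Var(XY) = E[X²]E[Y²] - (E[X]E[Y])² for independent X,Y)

Var(XY) = E[X²]E[Y²] - (E[X]E[Y])²
E[C] = 0.25, Var(C) = 0.0625
E[Q] = 0.75, Var(Q) = 0.020833333
E[C²] = 0.0625 + 0.25² = 0.125
E[Q²] = 0.020833333 + 0.75² = 0.58333333
Var(Z) = 0.125*0.58333333 - (0.25*0.75)²
= 0.072916667 - 0.03515625 = 0.037760417

0.037760417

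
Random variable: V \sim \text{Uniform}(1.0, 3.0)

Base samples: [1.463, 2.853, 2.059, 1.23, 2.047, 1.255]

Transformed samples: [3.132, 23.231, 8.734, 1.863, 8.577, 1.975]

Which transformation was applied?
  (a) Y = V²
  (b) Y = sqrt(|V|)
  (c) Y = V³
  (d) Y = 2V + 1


Checking option (c) Y = V³:
  V = 1.463 -> Y = 3.132 ✓
  V = 2.853 -> Y = 23.231 ✓
  V = 2.059 -> Y = 8.734 ✓
All samples match this transformation.

(c) V³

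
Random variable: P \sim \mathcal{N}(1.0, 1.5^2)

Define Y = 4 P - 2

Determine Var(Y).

For Y = aP + b: Var(Y) = a² * Var(P)
Var(P) = 1.5^2 = 2.25
Var(Y) = 4² * 2.25 = 16 * 2.25 = 36

36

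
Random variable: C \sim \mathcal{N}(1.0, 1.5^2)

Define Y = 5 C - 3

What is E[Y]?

For Y = 5C - 3:
E[Y] = 5 * E[C] - 3
E[C] = 1.0 = 1
E[Y] = 5 * 1 - 3 = 2

2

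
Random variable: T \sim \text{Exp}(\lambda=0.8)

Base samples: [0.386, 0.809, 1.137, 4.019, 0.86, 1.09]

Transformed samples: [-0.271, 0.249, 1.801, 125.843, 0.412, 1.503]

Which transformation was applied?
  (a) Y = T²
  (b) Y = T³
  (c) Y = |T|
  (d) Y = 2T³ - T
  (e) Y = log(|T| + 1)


Checking option (d) Y = 2T³ - T:
  T = 0.386 -> Y = -0.271 ✓
  T = 0.809 -> Y = 0.249 ✓
  T = 1.137 -> Y = 1.801 ✓
All samples match this transformation.

(d) 2T³ - T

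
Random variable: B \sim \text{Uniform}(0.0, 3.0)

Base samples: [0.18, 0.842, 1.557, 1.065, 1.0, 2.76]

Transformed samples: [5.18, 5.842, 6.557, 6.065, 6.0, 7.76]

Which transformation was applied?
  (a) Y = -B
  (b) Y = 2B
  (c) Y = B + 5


Checking option (c) Y = B + 5:
  B = 0.18 -> Y = 5.18 ✓
  B = 0.842 -> Y = 5.842 ✓
  B = 1.557 -> Y = 6.557 ✓
All samples match this transformation.

(c) B + 5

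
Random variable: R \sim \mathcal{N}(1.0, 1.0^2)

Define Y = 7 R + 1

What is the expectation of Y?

For Y = 7R + 1:
E[Y] = 7 * E[R] + 1
E[R] = 1.0 = 1
E[Y] = 7 * 1 + 1 = 8

8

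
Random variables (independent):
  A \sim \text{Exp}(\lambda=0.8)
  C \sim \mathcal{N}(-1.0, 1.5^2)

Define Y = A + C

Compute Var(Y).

For independent RVs: Var(aX + bY) = a²Var(X) + b²Var(Y)
Var(A) = 1.5625
Var(C) = 2.25
Var(Y) = 1²*1.5625 + 1²*2.25
= 1*1.5625 + 1*2.25 = 3.8125

3.8125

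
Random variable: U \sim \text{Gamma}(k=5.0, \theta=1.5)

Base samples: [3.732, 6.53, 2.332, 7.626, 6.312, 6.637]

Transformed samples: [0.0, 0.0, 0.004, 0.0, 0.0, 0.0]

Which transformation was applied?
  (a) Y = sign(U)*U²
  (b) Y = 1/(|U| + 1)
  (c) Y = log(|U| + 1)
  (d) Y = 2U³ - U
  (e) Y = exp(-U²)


Checking option (e) Y = exp(-U²):
  U = 3.732 -> Y = 0.0 ✓
  U = 6.53 -> Y = 0.0 ✓
  U = 2.332 -> Y = 0.004 ✓
All samples match this transformation.

(e) exp(-U²)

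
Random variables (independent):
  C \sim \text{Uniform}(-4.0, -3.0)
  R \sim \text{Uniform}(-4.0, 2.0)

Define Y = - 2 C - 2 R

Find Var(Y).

For independent RVs: Var(aX + bY) = a²Var(X) + b²Var(Y)
Var(C) = 0.083333333
Var(R) = 3
Var(Y) = (-2)²*0.083333333 + (-2)²*3
= 4*0.083333333 + 4*3 = 12.333333

12.333333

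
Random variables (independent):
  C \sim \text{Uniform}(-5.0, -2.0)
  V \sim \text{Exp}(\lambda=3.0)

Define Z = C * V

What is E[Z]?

For independent RVs: E[XY] = E[X]*E[Y]
E[C] = -3.5
E[V] = 0.33333333
E[Z] = -3.5 * 0.33333333 = -1.1666667

-1.1666667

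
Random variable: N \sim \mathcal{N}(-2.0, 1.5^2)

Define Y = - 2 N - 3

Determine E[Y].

For Y = -2N - 3:
E[Y] = -2 * E[N] - 3
E[N] = -2.0 = -2
E[Y] = -2 * (-2) - 3 = 1

1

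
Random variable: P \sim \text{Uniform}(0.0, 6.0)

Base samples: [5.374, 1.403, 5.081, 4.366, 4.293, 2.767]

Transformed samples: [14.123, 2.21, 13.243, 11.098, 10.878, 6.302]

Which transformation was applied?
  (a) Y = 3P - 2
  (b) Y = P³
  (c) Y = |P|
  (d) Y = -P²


Checking option (a) Y = 3P - 2:
  P = 5.374 -> Y = 14.123 ✓
  P = 1.403 -> Y = 2.21 ✓
  P = 5.081 -> Y = 13.243 ✓
All samples match this transformation.

(a) 3P - 2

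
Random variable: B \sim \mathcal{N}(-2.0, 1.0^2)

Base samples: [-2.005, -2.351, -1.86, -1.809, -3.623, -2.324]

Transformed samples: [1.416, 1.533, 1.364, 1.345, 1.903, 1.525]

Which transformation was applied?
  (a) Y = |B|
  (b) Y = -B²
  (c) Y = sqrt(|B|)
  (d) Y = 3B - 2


Checking option (c) Y = sqrt(|B|):
  B = -2.005 -> Y = 1.416 ✓
  B = -2.351 -> Y = 1.533 ✓
  B = -1.86 -> Y = 1.364 ✓
All samples match this transformation.

(c) sqrt(|B|)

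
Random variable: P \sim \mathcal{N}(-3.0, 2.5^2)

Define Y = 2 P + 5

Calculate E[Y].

For Y = 2P + 5:
E[Y] = 2 * E[P] + 5
E[P] = -3.0 = -3
E[Y] = 2 * (-3) + 5 = -1

-1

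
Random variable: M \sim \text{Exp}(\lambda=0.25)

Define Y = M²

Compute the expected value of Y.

E[M²] = Var(M) + (E[M])² = 16 + 16 = 32

32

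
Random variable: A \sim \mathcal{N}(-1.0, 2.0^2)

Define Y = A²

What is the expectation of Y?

Using E[X²] = Var(X) + (E[X])²:
E[A] = -1
Var(A) = 2.0^2 = 4
E[A²] = 4 + (-1)² = 4 + 1 = 5

5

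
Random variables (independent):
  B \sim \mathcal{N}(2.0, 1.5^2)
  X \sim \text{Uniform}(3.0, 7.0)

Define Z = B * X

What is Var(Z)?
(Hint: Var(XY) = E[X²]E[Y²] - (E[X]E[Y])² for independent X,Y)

Var(XY) = E[X²]E[Y²] - (E[X]E[Y])²
E[B] = 2, Var(B) = 2.25
E[X] = 5, Var(X) = 1.3333333
E[B²] = 2.25 + 2² = 6.25
E[X²] = 1.3333333 + 5² = 26.333333
Var(Z) = 6.25*26.333333 - (2*5)²
= 164.58333 - 100 = 64.583333

64.583333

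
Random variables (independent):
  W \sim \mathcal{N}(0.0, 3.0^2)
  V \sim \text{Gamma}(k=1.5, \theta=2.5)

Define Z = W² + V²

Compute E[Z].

E[Z] = E[W²] + E[V²]
E[W²] = Var(W) + E[W]² = 9 + 0 = 9
E[V²] = Var(V) + E[V]² = 9.375 + 14.0625 = 23.4375
E[Z] = 9 + 23.4375 = 32.4375

32.4375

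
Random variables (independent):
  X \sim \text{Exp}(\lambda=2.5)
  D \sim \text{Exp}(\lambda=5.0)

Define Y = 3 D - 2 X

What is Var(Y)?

For independent RVs: Var(aX + bY) = a²Var(X) + b²Var(Y)
Var(X) = 0.16
Var(D) = 0.04
Var(Y) = (-2)²*0.16 + 3²*0.04
= 4*0.16 + 9*0.04 = 1

1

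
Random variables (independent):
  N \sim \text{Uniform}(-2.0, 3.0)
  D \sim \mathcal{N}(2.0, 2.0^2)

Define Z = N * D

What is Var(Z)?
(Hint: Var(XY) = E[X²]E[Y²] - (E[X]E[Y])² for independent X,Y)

Var(XY) = E[X²]E[Y²] - (E[X]E[Y])²
E[N] = 0.5, Var(N) = 2.0833333
E[D] = 2, Var(D) = 4
E[N²] = 2.0833333 + 0.5² = 2.3333333
E[D²] = 4 + 2² = 8
Var(Z) = 2.3333333*8 - (0.5*2)²
= 18.666667 - 1 = 17.666667

17.666667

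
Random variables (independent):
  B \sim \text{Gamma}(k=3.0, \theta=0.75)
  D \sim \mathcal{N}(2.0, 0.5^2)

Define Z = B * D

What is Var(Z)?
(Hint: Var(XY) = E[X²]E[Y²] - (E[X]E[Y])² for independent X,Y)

Var(XY) = E[X²]E[Y²] - (E[X]E[Y])²
E[B] = 2.25, Var(B) = 1.6875
E[D] = 2, Var(D) = 0.25
E[B²] = 1.6875 + 2.25² = 6.75
E[D²] = 0.25 + 2² = 4.25
Var(Z) = 6.75*4.25 - (2.25*2)²
= 28.6875 - 20.25 = 8.4375

8.4375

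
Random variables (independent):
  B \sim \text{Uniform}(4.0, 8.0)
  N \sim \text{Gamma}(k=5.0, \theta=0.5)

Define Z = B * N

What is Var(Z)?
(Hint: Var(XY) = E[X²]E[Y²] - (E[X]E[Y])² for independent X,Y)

Var(XY) = E[X²]E[Y²] - (E[X]E[Y])²
E[B] = 6, Var(B) = 1.3333333
E[N] = 2.5, Var(N) = 1.25
E[B²] = 1.3333333 + 6² = 37.333333
E[N²] = 1.25 + 2.5² = 7.5
Var(Z) = 37.333333*7.5 - (6*2.5)²
= 280 - 225 = 55

55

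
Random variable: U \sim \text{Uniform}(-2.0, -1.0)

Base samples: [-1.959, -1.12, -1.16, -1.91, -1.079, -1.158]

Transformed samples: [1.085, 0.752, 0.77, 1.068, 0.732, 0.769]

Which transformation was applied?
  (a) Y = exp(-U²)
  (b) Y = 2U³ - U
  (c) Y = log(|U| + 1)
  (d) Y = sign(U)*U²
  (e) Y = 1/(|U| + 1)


Checking option (c) Y = log(|U| + 1):
  U = -1.959 -> Y = 1.085 ✓
  U = -1.12 -> Y = 0.752 ✓
  U = -1.16 -> Y = 0.77 ✓
All samples match this transformation.

(c) log(|U| + 1)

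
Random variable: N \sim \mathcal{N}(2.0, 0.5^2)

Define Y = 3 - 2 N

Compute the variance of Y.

For Y = aN + b: Var(Y) = a² * Var(N)
Var(N) = 0.5^2 = 0.25
Var(Y) = (-2)² * 0.25 = 4 * 0.25 = 1

1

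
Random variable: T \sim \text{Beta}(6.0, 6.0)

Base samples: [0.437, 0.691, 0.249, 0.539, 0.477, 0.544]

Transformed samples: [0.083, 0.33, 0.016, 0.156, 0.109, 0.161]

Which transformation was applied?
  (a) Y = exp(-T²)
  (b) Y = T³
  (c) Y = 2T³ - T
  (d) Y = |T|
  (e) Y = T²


Checking option (b) Y = T³:
  T = 0.437 -> Y = 0.083 ✓
  T = 0.691 -> Y = 0.33 ✓
  T = 0.249 -> Y = 0.016 ✓
All samples match this transformation.

(b) T³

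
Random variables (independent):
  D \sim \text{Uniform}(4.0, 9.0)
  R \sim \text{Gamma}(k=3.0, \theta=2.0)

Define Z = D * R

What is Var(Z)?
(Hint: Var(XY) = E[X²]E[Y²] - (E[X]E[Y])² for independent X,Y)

Var(XY) = E[X²]E[Y²] - (E[X]E[Y])²
E[D] = 6.5, Var(D) = 2.0833333
E[R] = 6, Var(R) = 12
E[D²] = 2.0833333 + 6.5² = 44.333333
E[R²] = 12 + 6² = 48
Var(Z) = 44.333333*48 - (6.5*6)²
= 2128 - 1521 = 607

607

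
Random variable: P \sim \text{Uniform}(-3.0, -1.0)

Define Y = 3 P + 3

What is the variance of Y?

For Y = aP + b: Var(Y) = a² * Var(P)
Var(P) = (-1 + 3)^2/12 = 0.33333333
Var(Y) = 3² * 0.33333333 = 9 * 0.33333333 = 3

3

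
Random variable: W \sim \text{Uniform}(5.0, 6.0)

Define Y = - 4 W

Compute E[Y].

For Y = -4W:
E[Y] = -4 * E[W]
E[W] = (5 + 6)/2 = 5.5
E[Y] = -4 * 5.5 = -22

-22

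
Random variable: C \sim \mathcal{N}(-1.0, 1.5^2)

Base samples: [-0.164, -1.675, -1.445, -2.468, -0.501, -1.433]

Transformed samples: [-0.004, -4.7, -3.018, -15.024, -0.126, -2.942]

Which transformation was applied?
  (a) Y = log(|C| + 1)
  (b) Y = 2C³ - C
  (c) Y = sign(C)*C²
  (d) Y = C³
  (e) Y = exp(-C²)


Checking option (d) Y = C³:
  C = -0.164 -> Y = -0.004 ✓
  C = -1.675 -> Y = -4.7 ✓
  C = -1.445 -> Y = -3.018 ✓
All samples match this transformation.

(d) C³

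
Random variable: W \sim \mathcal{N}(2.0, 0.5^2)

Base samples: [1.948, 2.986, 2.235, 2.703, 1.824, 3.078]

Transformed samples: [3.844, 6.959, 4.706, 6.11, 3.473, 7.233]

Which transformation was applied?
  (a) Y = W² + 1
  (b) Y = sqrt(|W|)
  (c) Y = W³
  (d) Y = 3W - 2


Checking option (d) Y = 3W - 2:
  W = 1.948 -> Y = 3.844 ✓
  W = 2.986 -> Y = 6.959 ✓
  W = 2.235 -> Y = 4.706 ✓
All samples match this transformation.

(d) 3W - 2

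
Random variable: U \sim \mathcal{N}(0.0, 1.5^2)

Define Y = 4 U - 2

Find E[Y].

For Y = 4U - 2:
E[Y] = 4 * E[U] - 2
E[U] = 0.0 = 0
E[Y] = 4 * 0 - 2 = -2

-2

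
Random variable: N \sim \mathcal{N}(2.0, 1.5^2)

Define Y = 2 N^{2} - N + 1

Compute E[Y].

E[Y] = 2*E[N²] - 1*E[N] + 1
E[N] = 2
E[N²] = Var(N) + (E[N])² = 2.25 + 4 = 6.25
E[Y] = 2*6.25 - 1*2 + 1 = 11.5

11.5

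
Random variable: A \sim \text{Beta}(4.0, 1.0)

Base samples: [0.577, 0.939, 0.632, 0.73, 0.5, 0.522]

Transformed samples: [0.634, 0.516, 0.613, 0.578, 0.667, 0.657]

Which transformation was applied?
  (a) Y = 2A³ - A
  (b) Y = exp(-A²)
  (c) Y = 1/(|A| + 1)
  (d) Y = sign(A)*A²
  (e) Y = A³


Checking option (c) Y = 1/(|A| + 1):
  A = 0.577 -> Y = 0.634 ✓
  A = 0.939 -> Y = 0.516 ✓
  A = 0.632 -> Y = 0.613 ✓
All samples match this transformation.

(c) 1/(|A| + 1)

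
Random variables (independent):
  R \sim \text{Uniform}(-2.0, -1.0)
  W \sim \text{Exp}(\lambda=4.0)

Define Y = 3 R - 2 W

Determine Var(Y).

For independent RVs: Var(aX + bY) = a²Var(X) + b²Var(Y)
Var(R) = 0.083333333
Var(W) = 0.0625
Var(Y) = 3²*0.083333333 + (-2)²*0.0625
= 9*0.083333333 + 4*0.0625 = 1

1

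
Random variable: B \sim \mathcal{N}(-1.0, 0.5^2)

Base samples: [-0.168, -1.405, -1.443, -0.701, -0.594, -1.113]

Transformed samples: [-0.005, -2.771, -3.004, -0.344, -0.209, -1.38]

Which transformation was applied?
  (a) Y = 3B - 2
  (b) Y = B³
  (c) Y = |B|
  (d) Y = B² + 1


Checking option (b) Y = B³:
  B = -0.168 -> Y = -0.005 ✓
  B = -1.405 -> Y = -2.771 ✓
  B = -1.443 -> Y = -3.004 ✓
All samples match this transformation.

(b) B³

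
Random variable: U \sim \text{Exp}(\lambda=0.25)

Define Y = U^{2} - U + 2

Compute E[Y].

E[Y] = 1*E[U²] - 1*E[U] + 2
E[U] = 4
E[U²] = Var(U) + (E[U])² = 16 + 16 = 32
E[Y] = 1*32 - 1*4 + 2 = 30

30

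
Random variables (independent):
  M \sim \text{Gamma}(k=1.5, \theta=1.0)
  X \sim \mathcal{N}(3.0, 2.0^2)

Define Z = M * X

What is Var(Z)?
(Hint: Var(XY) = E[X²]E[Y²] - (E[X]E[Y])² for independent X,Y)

Var(XY) = E[X²]E[Y²] - (E[X]E[Y])²
E[M] = 1.5, Var(M) = 1.5
E[X] = 3, Var(X) = 4
E[M²] = 1.5 + 1.5² = 3.75
E[X²] = 4 + 3² = 13
Var(Z) = 3.75*13 - (1.5*3)²
= 48.75 - 20.25 = 28.5

28.5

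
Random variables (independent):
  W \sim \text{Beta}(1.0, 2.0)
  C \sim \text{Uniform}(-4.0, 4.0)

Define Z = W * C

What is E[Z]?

For independent RVs: E[XY] = E[X]*E[Y]
E[W] = 0.33333333
E[C] = 0
E[Z] = 0.33333333 * 0 = 0

0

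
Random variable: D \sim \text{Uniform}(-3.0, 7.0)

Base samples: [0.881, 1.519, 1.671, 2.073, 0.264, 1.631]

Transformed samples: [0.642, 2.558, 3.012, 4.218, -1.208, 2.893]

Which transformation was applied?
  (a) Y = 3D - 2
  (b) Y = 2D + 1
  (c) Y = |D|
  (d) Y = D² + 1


Checking option (a) Y = 3D - 2:
  D = 0.881 -> Y = 0.642 ✓
  D = 1.519 -> Y = 2.558 ✓
  D = 1.671 -> Y = 3.012 ✓
All samples match this transformation.

(a) 3D - 2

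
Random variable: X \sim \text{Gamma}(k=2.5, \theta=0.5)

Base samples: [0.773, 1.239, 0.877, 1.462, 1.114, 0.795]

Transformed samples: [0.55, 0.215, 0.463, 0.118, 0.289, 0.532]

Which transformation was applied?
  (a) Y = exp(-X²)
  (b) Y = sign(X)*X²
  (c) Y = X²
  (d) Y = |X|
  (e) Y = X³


Checking option (a) Y = exp(-X²):
  X = 0.773 -> Y = 0.55 ✓
  X = 1.239 -> Y = 0.215 ✓
  X = 0.877 -> Y = 0.463 ✓
All samples match this transformation.

(a) exp(-X²)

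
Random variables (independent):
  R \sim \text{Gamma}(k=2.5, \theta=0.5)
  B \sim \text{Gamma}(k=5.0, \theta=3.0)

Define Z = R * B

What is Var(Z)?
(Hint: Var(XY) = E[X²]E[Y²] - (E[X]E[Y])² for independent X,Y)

Var(XY) = E[X²]E[Y²] - (E[X]E[Y])²
E[R] = 1.25, Var(R) = 0.625
E[B] = 15, Var(B) = 45
E[R²] = 0.625 + 1.25² = 2.1875
E[B²] = 45 + 15² = 270
Var(Z) = 2.1875*270 - (1.25*15)²
= 590.625 - 351.5625 = 239.0625

239.0625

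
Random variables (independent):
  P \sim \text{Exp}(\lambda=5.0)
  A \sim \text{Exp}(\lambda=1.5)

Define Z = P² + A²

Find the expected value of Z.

E[Z] = E[P²] + E[A²]
E[P²] = Var(P) + E[P]² = 0.04 + 0.04 = 0.08
E[A²] = Var(A) + E[A]² = 0.44444444 + 0.44444444 = 0.88888889
E[Z] = 0.08 + 0.88888889 = 0.96888889

0.96888889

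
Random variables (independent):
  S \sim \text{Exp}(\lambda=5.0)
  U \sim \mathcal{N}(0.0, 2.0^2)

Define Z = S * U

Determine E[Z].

For independent RVs: E[XY] = E[X]*E[Y]
E[S] = 0.2
E[U] = 0
E[Z] = 0.2 * 0 = 0

0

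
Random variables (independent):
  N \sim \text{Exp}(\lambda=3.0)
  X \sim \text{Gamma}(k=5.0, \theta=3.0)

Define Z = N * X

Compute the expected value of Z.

For independent RVs: E[XY] = E[X]*E[Y]
E[N] = 0.33333333
E[X] = 15
E[Z] = 0.33333333 * 15 = 5

5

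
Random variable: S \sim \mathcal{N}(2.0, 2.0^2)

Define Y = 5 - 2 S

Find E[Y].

For Y = -2S + 5:
E[Y] = -2 * E[S] + 5
E[S] = 2.0 = 2
E[Y] = -2 * 2 + 5 = 1

1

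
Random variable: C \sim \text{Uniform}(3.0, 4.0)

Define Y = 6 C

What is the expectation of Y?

For Y = 6C:
E[Y] = 6 * E[C]
E[C] = (3 + 4)/2 = 3.5
E[Y] = 6 * 3.5 = 21

21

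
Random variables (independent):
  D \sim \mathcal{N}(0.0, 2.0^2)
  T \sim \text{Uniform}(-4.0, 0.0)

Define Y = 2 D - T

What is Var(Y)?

For independent RVs: Var(aX + bY) = a²Var(X) + b²Var(Y)
Var(D) = 4
Var(T) = 1.3333333
Var(Y) = 2²*4 + (-1)²*1.3333333
= 4*4 + 1*1.3333333 = 17.333333

17.333333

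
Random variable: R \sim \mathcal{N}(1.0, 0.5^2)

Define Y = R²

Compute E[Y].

Using E[X²] = Var(X) + (E[X])²:
E[R] = 1
Var(R) = 0.5^2 = 0.25
E[R²] = 0.25 + 1² = 0.25 + 1 = 1.25

1.25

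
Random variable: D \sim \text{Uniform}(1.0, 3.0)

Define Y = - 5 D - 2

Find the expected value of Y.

For Y = -5D - 2:
E[Y] = -5 * E[D] - 2
E[D] = (1 + 3)/2 = 2
E[Y] = -5 * 2 - 2 = -12

-12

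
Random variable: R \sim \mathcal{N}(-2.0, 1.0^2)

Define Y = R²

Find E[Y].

Using E[X²] = Var(X) + (E[X])²:
E[R] = -2
Var(R) = 1.0^2 = 1
E[R²] = 1 + (-2)² = 1 + 4 = 5

5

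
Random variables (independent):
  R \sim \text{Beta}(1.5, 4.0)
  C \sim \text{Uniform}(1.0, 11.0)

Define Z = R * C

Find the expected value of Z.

For independent RVs: E[XY] = E[X]*E[Y]
E[R] = 0.27272727
E[C] = 6
E[Z] = 0.27272727 * 6 = 1.6363636

1.6363636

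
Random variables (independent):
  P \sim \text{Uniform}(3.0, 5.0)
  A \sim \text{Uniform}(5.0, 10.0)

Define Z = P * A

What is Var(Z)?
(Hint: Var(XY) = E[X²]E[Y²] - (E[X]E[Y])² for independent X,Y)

Var(XY) = E[X²]E[Y²] - (E[X]E[Y])²
E[P] = 4, Var(P) = 0.33333333
E[A] = 7.5, Var(A) = 2.0833333
E[P²] = 0.33333333 + 4² = 16.333333
E[A²] = 2.0833333 + 7.5² = 58.333333
Var(Z) = 16.333333*58.333333 - (4*7.5)²
= 952.77778 - 900 = 52.777778

52.777778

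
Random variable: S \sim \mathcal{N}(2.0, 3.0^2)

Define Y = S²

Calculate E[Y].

Using E[X²] = Var(X) + (E[X])²:
E[S] = 2
Var(S) = 3.0^2 = 9
E[S²] = 9 + 2² = 9 + 4 = 13

13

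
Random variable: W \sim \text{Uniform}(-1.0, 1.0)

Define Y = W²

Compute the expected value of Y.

E[W²] = Var(W) + (E[W])² = 0.33333333 + 0 = 0.33333333

0.33333333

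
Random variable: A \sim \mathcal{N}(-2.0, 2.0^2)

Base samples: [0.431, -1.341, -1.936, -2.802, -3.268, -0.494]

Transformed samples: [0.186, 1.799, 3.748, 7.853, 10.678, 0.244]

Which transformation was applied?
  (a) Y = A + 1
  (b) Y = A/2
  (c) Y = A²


Checking option (c) Y = A²:
  A = 0.431 -> Y = 0.186 ✓
  A = -1.341 -> Y = 1.799 ✓
  A = -1.936 -> Y = 3.748 ✓
All samples match this transformation.

(c) A²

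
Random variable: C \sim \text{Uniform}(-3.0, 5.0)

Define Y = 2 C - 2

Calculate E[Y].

For Y = 2C - 2:
E[Y] = 2 * E[C] - 2
E[C] = (-3 + 5)/2 = 1
E[Y] = 2 * 1 - 2 = 0

0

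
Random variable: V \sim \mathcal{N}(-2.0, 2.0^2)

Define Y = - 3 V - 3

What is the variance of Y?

For Y = aV + b: Var(Y) = a² * Var(V)
Var(V) = 2.0^2 = 4
Var(Y) = (-3)² * 4 = 9 * 4 = 36

36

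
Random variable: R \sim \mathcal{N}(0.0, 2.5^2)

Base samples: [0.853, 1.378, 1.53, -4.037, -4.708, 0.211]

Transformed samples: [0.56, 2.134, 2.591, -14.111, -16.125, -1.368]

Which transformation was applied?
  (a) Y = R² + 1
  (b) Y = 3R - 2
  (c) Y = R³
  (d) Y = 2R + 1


Checking option (b) Y = 3R - 2:
  R = 0.853 -> Y = 0.56 ✓
  R = 1.378 -> Y = 2.134 ✓
  R = 1.53 -> Y = 2.591 ✓
All samples match this transformation.

(b) 3R - 2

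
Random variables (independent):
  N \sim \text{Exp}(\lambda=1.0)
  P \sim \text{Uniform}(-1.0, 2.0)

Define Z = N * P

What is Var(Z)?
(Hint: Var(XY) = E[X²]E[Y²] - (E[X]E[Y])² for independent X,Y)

Var(XY) = E[X²]E[Y²] - (E[X]E[Y])²
E[N] = 1, Var(N) = 1
E[P] = 0.5, Var(P) = 0.75
E[N²] = 1 + 1² = 2
E[P²] = 0.75 + 0.5² = 1
Var(Z) = 2*1 - (1*0.5)²
= 2 - 0.25 = 1.75

1.75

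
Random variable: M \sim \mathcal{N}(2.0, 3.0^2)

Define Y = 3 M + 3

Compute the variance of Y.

For Y = aM + b: Var(Y) = a² * Var(M)
Var(M) = 3.0^2 = 9
Var(Y) = 3² * 9 = 9 * 9 = 81

81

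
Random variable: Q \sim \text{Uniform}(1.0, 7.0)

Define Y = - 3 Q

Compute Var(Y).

For Y = aQ + b: Var(Y) = a² * Var(Q)
Var(Q) = (7 - 1)^2/12 = 3
Var(Y) = (-3)² * 3 = 9 * 3 = 27

27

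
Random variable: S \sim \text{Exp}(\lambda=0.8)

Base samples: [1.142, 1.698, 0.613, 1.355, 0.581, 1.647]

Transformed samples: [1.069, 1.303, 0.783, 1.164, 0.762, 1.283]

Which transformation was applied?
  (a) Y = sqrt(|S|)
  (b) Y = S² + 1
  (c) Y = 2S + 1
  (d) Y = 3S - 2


Checking option (a) Y = sqrt(|S|):
  S = 1.142 -> Y = 1.069 ✓
  S = 1.698 -> Y = 1.303 ✓
  S = 0.613 -> Y = 0.783 ✓
All samples match this transformation.

(a) sqrt(|S|)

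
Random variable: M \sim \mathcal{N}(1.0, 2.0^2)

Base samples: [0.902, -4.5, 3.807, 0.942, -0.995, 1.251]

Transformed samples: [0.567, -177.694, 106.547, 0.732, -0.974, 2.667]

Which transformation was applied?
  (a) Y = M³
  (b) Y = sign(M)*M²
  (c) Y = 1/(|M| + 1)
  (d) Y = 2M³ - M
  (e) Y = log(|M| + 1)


Checking option (d) Y = 2M³ - M:
  M = 0.902 -> Y = 0.567 ✓
  M = -4.5 -> Y = -177.694 ✓
  M = 3.807 -> Y = 106.547 ✓
All samples match this transformation.

(d) 2M³ - M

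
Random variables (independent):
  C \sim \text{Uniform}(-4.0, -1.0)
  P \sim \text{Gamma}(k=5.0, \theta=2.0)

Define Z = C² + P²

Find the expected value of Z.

E[Z] = E[C²] + E[P²]
E[C²] = Var(C) + E[C]² = 0.75 + 6.25 = 7
E[P²] = Var(P) + E[P]² = 20 + 100 = 120
E[Z] = 7 + 120 = 127

127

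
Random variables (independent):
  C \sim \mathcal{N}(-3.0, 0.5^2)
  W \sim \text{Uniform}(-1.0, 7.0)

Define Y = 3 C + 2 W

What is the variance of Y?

For independent RVs: Var(aX + bY) = a²Var(X) + b²Var(Y)
Var(C) = 0.25
Var(W) = 5.3333333
Var(Y) = 3²*0.25 + 2²*5.3333333
= 9*0.25 + 4*5.3333333 = 23.583333

23.583333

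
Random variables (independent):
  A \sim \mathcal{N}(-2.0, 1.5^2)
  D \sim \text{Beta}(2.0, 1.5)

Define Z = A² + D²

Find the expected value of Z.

E[Z] = E[A²] + E[D²]
E[A²] = Var(A) + E[A]² = 2.25 + 4 = 6.25
E[D²] = Var(D) + E[D]² = 0.054421769 + 0.32653061 = 0.38095238
E[Z] = 6.25 + 0.38095238 = 6.6309524

6.6309524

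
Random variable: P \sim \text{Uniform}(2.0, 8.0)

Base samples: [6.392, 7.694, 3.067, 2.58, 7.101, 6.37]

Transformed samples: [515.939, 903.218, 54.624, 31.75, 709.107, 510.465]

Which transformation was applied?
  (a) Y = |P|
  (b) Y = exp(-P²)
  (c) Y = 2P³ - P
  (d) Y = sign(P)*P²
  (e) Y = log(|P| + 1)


Checking option (c) Y = 2P³ - P:
  P = 6.392 -> Y = 515.939 ✓
  P = 7.694 -> Y = 903.218 ✓
  P = 3.067 -> Y = 54.624 ✓
All samples match this transformation.

(c) 2P³ - P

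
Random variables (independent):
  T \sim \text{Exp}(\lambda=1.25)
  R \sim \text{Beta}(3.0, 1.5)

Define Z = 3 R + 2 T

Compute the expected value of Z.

E[Z] = 2*E[T] + 3*E[R]
E[T] = 0.8
E[R] = 0.66666667
E[Z] = 2*0.8 + 3*0.66666667 = 3.6

3.6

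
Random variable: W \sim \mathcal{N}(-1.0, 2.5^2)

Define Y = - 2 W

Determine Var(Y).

For Y = aW + b: Var(Y) = a² * Var(W)
Var(W) = 2.5^2 = 6.25
Var(Y) = (-2)² * 6.25 = 4 * 6.25 = 25

25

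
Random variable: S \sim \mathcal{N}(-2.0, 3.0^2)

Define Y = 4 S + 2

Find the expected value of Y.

For Y = 4S + 2:
E[Y] = 4 * E[S] + 2
E[S] = -2.0 = -2
E[Y] = 4 * (-2) + 2 = -6

-6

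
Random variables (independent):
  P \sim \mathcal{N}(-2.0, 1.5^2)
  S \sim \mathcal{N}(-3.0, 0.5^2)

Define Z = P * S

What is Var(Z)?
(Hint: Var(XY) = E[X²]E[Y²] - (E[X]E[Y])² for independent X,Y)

Var(XY) = E[X²]E[Y²] - (E[X]E[Y])²
E[P] = -2, Var(P) = 2.25
E[S] = -3, Var(S) = 0.25
E[P²] = 2.25 + (-2)² = 6.25
E[S²] = 0.25 + (-3)² = 9.25
Var(Z) = 6.25*9.25 - (-2*(-3))²
= 57.8125 - 36 = 21.8125

21.8125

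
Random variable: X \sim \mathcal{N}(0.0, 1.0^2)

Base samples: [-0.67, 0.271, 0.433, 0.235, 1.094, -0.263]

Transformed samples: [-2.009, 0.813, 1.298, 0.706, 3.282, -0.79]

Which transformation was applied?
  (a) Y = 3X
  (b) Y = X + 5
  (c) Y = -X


Checking option (a) Y = 3X:
  X = -0.67 -> Y = -2.009 ✓
  X = 0.271 -> Y = 0.813 ✓
  X = 0.433 -> Y = 1.298 ✓
All samples match this transformation.

(a) 3X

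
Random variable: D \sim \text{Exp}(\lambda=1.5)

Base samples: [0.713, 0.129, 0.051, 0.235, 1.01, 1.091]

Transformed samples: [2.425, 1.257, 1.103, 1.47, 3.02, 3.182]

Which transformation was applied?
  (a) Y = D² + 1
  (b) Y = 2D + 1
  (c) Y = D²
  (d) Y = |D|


Checking option (b) Y = 2D + 1:
  D = 0.713 -> Y = 2.425 ✓
  D = 0.129 -> Y = 1.257 ✓
  D = 0.051 -> Y = 1.103 ✓
All samples match this transformation.

(b) 2D + 1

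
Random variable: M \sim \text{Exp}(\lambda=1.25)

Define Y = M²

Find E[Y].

E[M²] = Var(M) + (E[M])² = 0.64 + 0.64 = 1.28

1.28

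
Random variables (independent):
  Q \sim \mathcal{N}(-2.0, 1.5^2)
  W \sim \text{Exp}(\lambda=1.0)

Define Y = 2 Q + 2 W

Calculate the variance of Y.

For independent RVs: Var(aX + bY) = a²Var(X) + b²Var(Y)
Var(Q) = 2.25
Var(W) = 1
Var(Y) = 2²*2.25 + 2²*1
= 4*2.25 + 4*1 = 13

13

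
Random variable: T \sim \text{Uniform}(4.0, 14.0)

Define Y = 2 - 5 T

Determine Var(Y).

For Y = aT + b: Var(Y) = a² * Var(T)
Var(T) = (14 - 4)^2/12 = 8.3333333
Var(Y) = (-5)² * 8.3333333 = 25 * 8.3333333 = 208.33333

208.33333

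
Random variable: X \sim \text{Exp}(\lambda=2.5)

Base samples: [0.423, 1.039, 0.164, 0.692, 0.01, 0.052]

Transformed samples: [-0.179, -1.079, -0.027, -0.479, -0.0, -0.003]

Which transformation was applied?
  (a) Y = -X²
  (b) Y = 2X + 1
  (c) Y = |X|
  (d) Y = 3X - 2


Checking option (a) Y = -X²:
  X = 0.423 -> Y = -0.179 ✓
  X = 1.039 -> Y = -1.079 ✓
  X = 0.164 -> Y = -0.027 ✓
All samples match this transformation.

(a) -X²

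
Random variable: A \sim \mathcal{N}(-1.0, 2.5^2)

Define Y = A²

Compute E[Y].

Using E[X²] = Var(X) + (E[X])²:
E[A] = -1
Var(A) = 2.5^2 = 6.25
E[A²] = 6.25 + (-1)² = 6.25 + 1 = 7.25

7.25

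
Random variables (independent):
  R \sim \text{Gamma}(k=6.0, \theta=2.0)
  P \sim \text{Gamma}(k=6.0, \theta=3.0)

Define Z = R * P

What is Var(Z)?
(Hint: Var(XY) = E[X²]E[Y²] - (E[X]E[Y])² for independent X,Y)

Var(XY) = E[X²]E[Y²] - (E[X]E[Y])²
E[R] = 12, Var(R) = 24
E[P] = 18, Var(P) = 54
E[R²] = 24 + 12² = 168
E[P²] = 54 + 18² = 378
Var(Z) = 168*378 - (12*18)²
= 63504 - 46656 = 16848

16848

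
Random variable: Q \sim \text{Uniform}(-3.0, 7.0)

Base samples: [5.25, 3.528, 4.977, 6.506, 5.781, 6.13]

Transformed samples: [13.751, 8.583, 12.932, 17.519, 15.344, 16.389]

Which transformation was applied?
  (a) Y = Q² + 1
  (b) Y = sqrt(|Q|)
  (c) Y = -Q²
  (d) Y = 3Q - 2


Checking option (d) Y = 3Q - 2:
  Q = 5.25 -> Y = 13.751 ✓
  Q = 3.528 -> Y = 8.583 ✓
  Q = 4.977 -> Y = 12.932 ✓
All samples match this transformation.

(d) 3Q - 2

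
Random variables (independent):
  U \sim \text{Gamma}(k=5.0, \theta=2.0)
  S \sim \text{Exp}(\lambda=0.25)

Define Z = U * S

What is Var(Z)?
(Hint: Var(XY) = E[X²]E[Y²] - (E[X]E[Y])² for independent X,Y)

Var(XY) = E[X²]E[Y²] - (E[X]E[Y])²
E[U] = 10, Var(U) = 20
E[S] = 4, Var(S) = 16
E[U²] = 20 + 10² = 120
E[S²] = 16 + 4² = 32
Var(Z) = 120*32 - (10*4)²
= 3840 - 1600 = 2240

2240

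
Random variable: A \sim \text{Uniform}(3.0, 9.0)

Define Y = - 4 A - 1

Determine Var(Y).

For Y = aA + b: Var(Y) = a² * Var(A)
Var(A) = (9 - 3)^2/12 = 3
Var(Y) = (-4)² * 3 = 16 * 3 = 48

48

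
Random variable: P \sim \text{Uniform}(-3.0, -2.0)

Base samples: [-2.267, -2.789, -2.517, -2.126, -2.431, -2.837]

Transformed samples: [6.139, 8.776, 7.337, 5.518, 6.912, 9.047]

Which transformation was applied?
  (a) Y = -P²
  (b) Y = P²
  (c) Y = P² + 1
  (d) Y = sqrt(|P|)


Checking option (c) Y = P² + 1:
  P = -2.267 -> Y = 6.139 ✓
  P = -2.789 -> Y = 8.776 ✓
  P = -2.517 -> Y = 7.337 ✓
All samples match this transformation.

(c) P² + 1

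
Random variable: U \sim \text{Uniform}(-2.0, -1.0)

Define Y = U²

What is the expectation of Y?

E[U²] = Var(U) + (E[U])² = 0.083333333 + 2.25 = 2.3333333

2.3333333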